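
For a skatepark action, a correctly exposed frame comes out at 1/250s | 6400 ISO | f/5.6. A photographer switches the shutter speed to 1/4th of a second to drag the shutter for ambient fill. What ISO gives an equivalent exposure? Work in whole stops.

ISO 100

Shutter speed: 1/250 → 1/125 → 1/60 → 1/30 → 1/15 → 1/8 → 1/4 — 6 stops slower (brighter).
Need 6 stops darker from the ISO: 6400 → 3200 → 1600 → 800 → 400 → 200 → 100.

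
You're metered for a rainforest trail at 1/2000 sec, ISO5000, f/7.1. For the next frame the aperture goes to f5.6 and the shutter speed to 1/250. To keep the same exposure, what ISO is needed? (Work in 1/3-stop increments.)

Aperture: f/7.1 → f/6.3 → f/5.6 — 2/3 stop opened up (brighter).
Shutter speed: 1/2000 → 1/1600 → 1/1250 → 1/1000 → 1/800 → 1/640 → 1/500 → 1/400 → 1/320 → 1/250 — 3 stops longer (brighter).
Net change so far: 3 2/3 stops brighter. Offset with the ISO: 5000 → 4000 → 3200 → 2500 → 2000 → 1600 → 1250 → 1000 → 800 → 640 → 500 → 400.

ISO 400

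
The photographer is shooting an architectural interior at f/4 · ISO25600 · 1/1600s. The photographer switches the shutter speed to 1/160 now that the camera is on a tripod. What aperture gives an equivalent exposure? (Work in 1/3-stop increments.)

f/13

Shutter speed: 1/1600 → 1/1250 → 1/1000 → 1/800 → 1/640 → 1/500 → 1/400 → 1/320 → 1/250 → 1/200 → 1/160 — 3 1/3 stops slower (brighter).
Need 3 1/3 stops darker from the aperture: f/4 → f/4.5 → f/5 → f/5.6 → f/6.3 → f/7.1 → f/8 → f/9 → f/10 → f/11 → f/13.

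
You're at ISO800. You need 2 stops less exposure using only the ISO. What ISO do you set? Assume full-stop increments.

ISO: 800 → 400 → 200 — 2 stops lower (darker).

ISO 200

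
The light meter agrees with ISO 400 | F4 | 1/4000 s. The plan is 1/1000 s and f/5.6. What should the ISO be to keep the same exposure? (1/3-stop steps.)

ISO 200

Shutter speed: 1/4000 → 1/3200 → 1/2500 → 1/2000 → 1/1600 → 1/1250 → 1/1000 — 2 stops longer (brighter).
Aperture: f/4 → f/4.5 → f/5 → f/5.6 — 1 stop stopped down (darker).
Net change so far: 1 stop brighter. Offset with the ISO: 400 → 320 → 250 → 200.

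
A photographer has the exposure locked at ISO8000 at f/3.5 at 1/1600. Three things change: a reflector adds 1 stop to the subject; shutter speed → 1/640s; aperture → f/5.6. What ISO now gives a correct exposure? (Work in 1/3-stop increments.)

ISO 4000

Scene light: 1 stop brighter.
Shutter speed: 1/1600 → 1/1250 → 1/1000 → 1/800 → 1/640 — 1 1/3 stops slower (brighter).
Aperture: f/3.5 → f/4 → f/4.5 → f/5 → f/5.6 — 1 1/3 stops stopped down (darker).
Net so far: 1 stop brighter. ISO: 8000 → 6400 → 5000 → 4000.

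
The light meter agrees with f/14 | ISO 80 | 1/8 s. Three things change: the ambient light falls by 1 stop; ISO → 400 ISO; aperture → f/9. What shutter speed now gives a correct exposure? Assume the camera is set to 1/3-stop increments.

1/50s

Scene light: 1 stop darker.
ISO: 80 → 100 → 125 → 160 → 200 → 250 → 320 → 400 — 2 1/3 stops raised (brighter).
Aperture: f/14 → f/13 → f/11 → f/10 → f/9 — 1 1/3 stops larger aperture (brighter).
Net so far: 2 2/3 stops brighter. Shutter speed: 1/8 → 1/10 → 1/13 → 1/15 → 1/20 → 1/25 → 1/30 → 1/40 → 1/50.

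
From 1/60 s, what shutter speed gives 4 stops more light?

1/4s

Shutter speed: 1/60 → 1/30 → 1/15 → 1/8 → 1/4 — 4 stops slower (brighter).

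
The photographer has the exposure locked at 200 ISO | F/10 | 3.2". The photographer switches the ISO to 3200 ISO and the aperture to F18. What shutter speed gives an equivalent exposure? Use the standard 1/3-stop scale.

0.6 s

ISO: 200 → 250 → 320 → 400 → 500 → 640 → 800 → 1000 → 1250 → 1600 → 2000 → 2500 → 3200 — 4 stops higher (brighter).
Aperture: f/10 → f/11 → f/13 → f/14 → f/16 → f/18 — 1 2/3 stops stopped down (darker).
Net change so far: 2 1/3 stops brighter. Offset with the shutter speed: 3.2 → 2.5 → 2 → 1.6 → 1.3 → 1 → 0.8 → 0.6.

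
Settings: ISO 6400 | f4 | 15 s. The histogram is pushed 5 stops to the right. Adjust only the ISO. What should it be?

Overexposed by 5 stops → need 5 stops darker.
ISO: 6400 → 3200 → 1600 → 800 → 400 → 200.

ISO 200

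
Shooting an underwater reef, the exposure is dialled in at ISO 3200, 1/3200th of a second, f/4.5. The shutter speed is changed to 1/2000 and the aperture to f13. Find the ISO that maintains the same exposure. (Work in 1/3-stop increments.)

ISO 16000

Shutter speed: 1/3200 → 1/2500 → 1/2000 — 2/3 stop longer (brighter).
Aperture: f/4.5 → f/5 → f/5.6 → f/6.3 → f/7.1 → f/8 → f/9 → f/10 → f/11 → f/13 — 3 stops narrower (darker).
Net change so far: 2 1/3 stops darker. Offset with the ISO: 3200 → 4000 → 5000 → 6400 → 8000 → 10000 → 12800 → 16000.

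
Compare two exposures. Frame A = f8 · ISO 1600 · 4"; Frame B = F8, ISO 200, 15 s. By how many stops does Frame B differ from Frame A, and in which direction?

1 stop darker

Aperture: unchanged.
Shutter speed: 4 → 8 → 15 — 2 stops slower (brighter).
ISO: 1600 → 800 → 400 → 200 — 3 stops lower (darker).
Net: +2 −3 = −1 stop.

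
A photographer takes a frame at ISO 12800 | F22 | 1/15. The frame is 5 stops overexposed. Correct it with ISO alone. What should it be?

Overexposed by 5 stops → need 5 stops darker.
ISO: 12800 → 6400 → 3200 → 1600 → 800 → 400.

ISO 400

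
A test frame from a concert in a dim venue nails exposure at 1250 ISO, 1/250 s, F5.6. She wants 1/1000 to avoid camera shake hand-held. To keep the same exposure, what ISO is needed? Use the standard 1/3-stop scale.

Shutter speed: 1/250 → 1/320 → 1/400 → 1/500 → 1/640 → 1/800 → 1/1000 — 2 stops faster (darker).
Need 2 stops brighter from the ISO: 1250 → 1600 → 2000 → 2500 → 3200 → 4000 → 5000.

ISO 5000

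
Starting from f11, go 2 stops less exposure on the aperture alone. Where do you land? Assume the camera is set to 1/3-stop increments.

f/22

Aperture: f/11 → f/13 → f/14 → f/16 → f/18 → f/20 → f/22 — 2 stops smaller aperture (darker).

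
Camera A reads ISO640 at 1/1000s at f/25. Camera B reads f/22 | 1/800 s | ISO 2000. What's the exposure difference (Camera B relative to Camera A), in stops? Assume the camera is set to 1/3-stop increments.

2 1/3 stops brighter

Aperture: f/25 → f/22 — 1/3 stop wider (brighter).
Shutter speed: 1/1000 → 1/800 — 1/3 stop longer (brighter).
ISO: 640 → 800 → 1000 → 1250 → 1600 → 2000 — 1 2/3 stops raised (brighter).
Net: +1/3 +1/3 +1 2/3 = +2 1/3 stops.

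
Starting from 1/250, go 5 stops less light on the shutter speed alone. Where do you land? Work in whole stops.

Shutter speed: 1/250 → 1/500 → 1/1000 → 1/2000 → 1/4000 → 1/8000 — 5 stops shorter (darker).

1/8000s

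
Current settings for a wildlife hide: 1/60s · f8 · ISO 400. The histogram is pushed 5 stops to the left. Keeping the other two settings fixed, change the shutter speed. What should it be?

1/2s

Underexposed by 5 stops → need 5 stops brighter.
Shutter speed: 1/60 → 1/30 → 1/15 → 1/8 → 1/4 → 1/2.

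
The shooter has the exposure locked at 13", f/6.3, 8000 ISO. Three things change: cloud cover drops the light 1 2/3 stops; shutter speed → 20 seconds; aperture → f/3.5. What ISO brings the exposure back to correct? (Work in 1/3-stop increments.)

ISO 5000

Scene light: 1 2/3 stops darker.
Shutter speed: 13 → 15 → 20 — 2/3 stop longer (brighter).
Aperture: f/6.3 → f/5.6 → f/5 → f/4.5 → f/4 → f/3.5 — 1 2/3 stops larger aperture (brighter).
Net so far: 2/3 stop brighter. ISO: 8000 → 6400 → 5000.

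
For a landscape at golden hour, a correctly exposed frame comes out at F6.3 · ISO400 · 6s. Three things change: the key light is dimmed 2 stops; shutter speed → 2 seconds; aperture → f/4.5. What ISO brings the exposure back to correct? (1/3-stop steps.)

Scene light: 2 stops darker.
Shutter speed: 6 → 5 → 4 → 3.2 → 2.5 → 2 — 1 2/3 stops shorter (darker).
Aperture: f/6.3 → f/5.6 → f/5 → f/4.5 — 1 stop larger aperture (brighter).
Net so far: 2 2/3 stops darker. ISO: 400 → 500 → 640 → 800 → 1000 → 1250 → 1600 → 2000 → 2500.

ISO 2500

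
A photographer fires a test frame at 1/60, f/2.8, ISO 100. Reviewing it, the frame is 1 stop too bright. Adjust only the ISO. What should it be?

Overexposed by 1 stop → need 1 stop darker.
ISO: 100 → 50.

ISO 50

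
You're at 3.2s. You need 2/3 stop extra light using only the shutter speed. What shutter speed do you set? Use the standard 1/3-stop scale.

Shutter speed: 3.2 → 4 → 5 — 2/3 stop slower (brighter).

5 s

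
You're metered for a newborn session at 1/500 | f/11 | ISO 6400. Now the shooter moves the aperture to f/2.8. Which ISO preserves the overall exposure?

Aperture: f/11 → f/8 → f/5.6 → f/4 → f/2.8 — 4 stops wider (brighter).
Need 4 stops darker from the ISO: 6400 → 3200 → 1600 → 800 → 400.

ISO 400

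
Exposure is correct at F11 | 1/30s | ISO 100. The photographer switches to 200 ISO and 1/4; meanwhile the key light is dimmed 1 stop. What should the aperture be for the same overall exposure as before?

f/32

Scene light: 1 stop darker.
ISO: 100 → 200 — 1 stop higher (brighter).
Shutter speed: 1/30 → 1/15 → 1/8 → 1/4 — 3 stops longer (brighter).
Net so far: 3 stops brighter. Aperture: f/11 → f/16 → f/22 → f/32.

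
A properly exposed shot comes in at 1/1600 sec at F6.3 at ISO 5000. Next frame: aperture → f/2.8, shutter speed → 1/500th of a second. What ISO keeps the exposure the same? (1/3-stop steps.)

Aperture: f/6.3 → f/5.6 → f/5 → f/4.5 → f/4 → f/3.5 → f/3.2 → f/2.8 — 2 1/3 stops opened up (brighter).
Shutter speed: 1/1600 → 1/1250 → 1/1000 → 1/800 → 1/640 → 1/500 — 1 2/3 stops slower (brighter).
Net change so far: 4 stops brighter. Offset with the ISO: 5000 → 4000 → 3200 → 2500 → 2000 → 1600 → 1250 → 1000 → 800 → 640 → 500 → 400 → 320.

ISO 320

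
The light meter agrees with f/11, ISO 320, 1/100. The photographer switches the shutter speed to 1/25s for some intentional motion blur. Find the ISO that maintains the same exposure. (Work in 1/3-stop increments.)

Shutter speed: 1/100 → 1/80 → 1/60 → 1/50 → 1/40 → 1/30 → 1/25 — 2 stops longer (brighter).
Need 2 stops darker from the ISO: 320 → 250 → 200 → 160 → 125 → 100 → 80.

ISO 80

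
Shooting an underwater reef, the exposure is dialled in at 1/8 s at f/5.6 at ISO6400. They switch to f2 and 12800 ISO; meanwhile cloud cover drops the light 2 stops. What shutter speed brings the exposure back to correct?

Scene light: 2 stops darker.
Aperture: f/5.6 → f/4 → f/2.8 → f/2 — 3 stops larger aperture (brighter).
ISO: 6400 → 12800 — 1 stop raised (brighter).
Net so far: 2 stops brighter. Shutter speed: 1/8 → 1/15 → 1/30.

1/30s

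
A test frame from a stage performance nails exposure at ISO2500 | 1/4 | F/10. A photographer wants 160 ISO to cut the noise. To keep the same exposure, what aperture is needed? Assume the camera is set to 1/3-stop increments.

f/2.5

ISO: 2500 → 2000 → 1600 → 1250 → 1000 → 800 → 640 → 500 → 400 → 320 → 250 → 200 → 160 — 4 stops dropped (darker).
Need 4 stops brighter from the aperture: f/10 → f/9 → f/8 → f/7.1 → f/6.3 → f/5.6 → f/5 → f/4.5 → f/4 → f/3.5 → f/3.2 → f/2.8 → f/2.5.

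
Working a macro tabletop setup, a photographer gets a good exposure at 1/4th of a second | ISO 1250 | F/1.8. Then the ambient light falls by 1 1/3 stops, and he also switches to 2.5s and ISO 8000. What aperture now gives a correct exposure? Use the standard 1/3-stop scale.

Scene light: 1 1/3 stops darker.
Shutter speed: 1/4 → 0.3 → 0.4 → 0.5 → 0.6 → 0.8 → 1 → 1.3 → 1.6 → 2 → 2.5 — 3 1/3 stops longer (brighter).
ISO: 1250 → 1600 → 2000 → 2500 → 3200 → 4000 → 5000 → 6400 → 8000 — 2 2/3 stops higher (brighter).
Net so far: 4 2/3 stops brighter. Aperture: f/1.8 → f/2 → f/2.2 → f/2.5 → f/2.8 → f/3.2 → f/3.5 → f/4 → f/4.5 → f/5 → f/5.6 → f/6.3 → f/7.1 → f/8 → f/9.

f/9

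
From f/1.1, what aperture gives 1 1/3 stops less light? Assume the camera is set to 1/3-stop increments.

Aperture: f/1.1 → f/1.2 → f/1.4 → f/1.6 → f/1.8 — 1 1/3 stops smaller aperture (darker).

f/1.8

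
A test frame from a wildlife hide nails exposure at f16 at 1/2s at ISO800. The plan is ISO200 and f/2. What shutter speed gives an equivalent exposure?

1/30s

ISO: 800 → 400 → 200 — 2 stops dropped (darker).
Aperture: f/16 → f/11 → f/8 → f/5.6 → f/4 → f/2.8 → f/2 — 6 stops opened up (brighter).
Net change so far: 4 stops brighter. Offset with the shutter speed: 1/2 → 1/4 → 1/8 → 1/15 → 1/30.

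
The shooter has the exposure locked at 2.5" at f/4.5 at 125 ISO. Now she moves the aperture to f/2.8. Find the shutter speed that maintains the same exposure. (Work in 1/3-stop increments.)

1 s

Aperture: f/4.5 → f/4 → f/3.5 → f/3.2 → f/2.8 — 1 1/3 stops wider (brighter).
Need 1 1/3 stops darker from the shutter speed: 2.5 → 2 → 1.6 → 1.3 → 1.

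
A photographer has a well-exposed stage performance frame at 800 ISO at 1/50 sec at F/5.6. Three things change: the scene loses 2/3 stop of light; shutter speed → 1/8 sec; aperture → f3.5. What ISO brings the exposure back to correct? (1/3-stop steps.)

Scene light: 2/3 stop darker.
Shutter speed: 1/50 → 1/40 → 1/30 → 1/25 → 1/20 → 1/15 → 1/13 → 1/10 → 1/8 — 2 2/3 stops slower (brighter).
Aperture: f/5.6 → f/5 → f/4.5 → f/4 → f/3.5 — 1 1/3 stops opened up (brighter).
Net so far: 3 1/3 stops brighter. ISO: 800 → 640 → 500 → 400 → 320 → 250 → 200 → 160 → 125 → 100 → 80.

ISO 80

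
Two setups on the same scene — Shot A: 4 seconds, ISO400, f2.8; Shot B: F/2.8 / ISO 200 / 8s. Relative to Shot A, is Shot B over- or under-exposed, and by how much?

same exposure (0 stops)

Aperture: unchanged.
Shutter speed: 4 → 8 — 1 stop longer (brighter).
ISO: 400 → 200 — 1 stop dropped (darker).
Net: +1 −1 = 0 stops.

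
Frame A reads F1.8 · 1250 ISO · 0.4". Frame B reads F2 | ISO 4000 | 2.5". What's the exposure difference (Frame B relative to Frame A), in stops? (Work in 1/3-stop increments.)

Aperture: f/1.8 → f/2 — 1/3 stop stopped down (darker).
Shutter speed: 0.4 → 0.5 → 0.6 → 0.8 → 1 → 1.3 → 1.6 → 2 → 2.5 — 2 2/3 stops slower (brighter).
ISO: 1250 → 1600 → 2000 → 2500 → 3200 → 4000 — 1 2/3 stops higher (brighter).
Net: −1/3 +2 2/3 +1 2/3 = +4 stops.

4 stops brighter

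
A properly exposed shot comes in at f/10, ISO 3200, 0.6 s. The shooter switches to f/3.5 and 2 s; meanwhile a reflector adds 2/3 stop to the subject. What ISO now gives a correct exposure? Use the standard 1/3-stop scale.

ISO 80

Scene light: 2/3 stop brighter.
Aperture: f/10 → f/9 → f/8 → f/7.1 → f/6.3 → f/5.6 → f/5 → f/4.5 → f/4 → f/3.5 — 3 stops larger aperture (brighter).
Shutter speed: 0.6 → 0.8 → 1 → 1.3 → 1.6 → 2 — 1 2/3 stops longer (brighter).
Net so far: 5 1/3 stops brighter. ISO: 3200 → 2500 → 2000 → 1600 → 1250 → 1000 → 800 → 640 → 500 → 400 → 320 → 250 → 200 → 160 → 125 → 100 → 80.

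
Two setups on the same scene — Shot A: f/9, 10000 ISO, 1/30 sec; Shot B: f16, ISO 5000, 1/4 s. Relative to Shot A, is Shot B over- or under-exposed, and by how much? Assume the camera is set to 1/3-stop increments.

1/3 stop brighter

Aperture: f/9 → f/10 → f/11 → f/13 → f/14 → f/16 — 1 2/3 stops smaller aperture (darker).
Shutter speed: 1/30 → 1/25 → 1/20 → 1/15 → 1/13 → 1/10 → 1/8 → 1/6 → 1/5 → 1/4 — 3 stops slower (brighter).
ISO: 10000 → 8000 → 6400 → 5000 — 1 stop dropped (darker).
Net: −1 2/3 +3 −1 = +1/3 stops.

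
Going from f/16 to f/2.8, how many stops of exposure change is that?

f/16 → f/11 → f/8 → f/5.6 → f/4 → f/2.8 — count the steps: 5 stops.

5 stops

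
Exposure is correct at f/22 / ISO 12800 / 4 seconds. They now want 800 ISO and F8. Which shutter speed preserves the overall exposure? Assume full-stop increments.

8 s

ISO: 12800 → 6400 → 3200 → 1600 → 800 — 4 stops dropped (darker).
Aperture: f/22 → f/16 → f/11 → f/8 — 3 stops larger aperture (brighter).
Net change so far: 1 stop darker. Offset with the shutter speed: 4 → 8.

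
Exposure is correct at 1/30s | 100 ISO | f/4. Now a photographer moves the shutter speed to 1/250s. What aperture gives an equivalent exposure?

f/1.4

Shutter speed: 1/30 → 1/60 → 1/125 → 1/250 — 3 stops faster (darker).
Need 3 stops brighter from the aperture: f/4 → f/2.8 → f/2 → f/1.4.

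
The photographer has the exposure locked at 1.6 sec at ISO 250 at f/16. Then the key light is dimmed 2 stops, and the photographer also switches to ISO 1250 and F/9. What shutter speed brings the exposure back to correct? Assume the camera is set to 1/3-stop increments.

Scene light: 2 stops darker.
ISO: 250 → 320 → 400 → 500 → 640 → 800 → 1000 → 1250 — 2 1/3 stops higher (brighter).
Aperture: f/16 → f/14 → f/13 → f/11 → f/10 → f/9 — 1 2/3 stops larger aperture (brighter).
Net so far: 2 stops brighter. Shutter speed: 1.6 → 1.3 → 1 → 0.8 → 0.6 → 0.5 → 0.4.

0.4 s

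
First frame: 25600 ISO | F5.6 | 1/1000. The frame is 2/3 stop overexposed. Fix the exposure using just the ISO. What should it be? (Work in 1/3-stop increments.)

ISO 16000

Overexposed by 2/3 stop → need 2/3 stop darker.
ISO: 25600 → 20000 → 16000.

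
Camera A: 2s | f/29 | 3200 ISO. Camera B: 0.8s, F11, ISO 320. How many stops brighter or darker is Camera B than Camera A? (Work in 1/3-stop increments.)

Aperture: f/29 → f/25 → f/22 → f/20 → f/18 → f/16 → f/14 → f/13 → f/11 — 2 2/3 stops wider (brighter).
Shutter speed: 2 → 1.6 → 1.3 → 1 → 0.8 — 1 1/3 stops shorter (darker).
ISO: 3200 → 2500 → 2000 → 1600 → 1250 → 1000 → 800 → 640 → 500 → 400 → 320 — 3 1/3 stops lower (darker).
Net: +2 2/3 −1 1/3 −3 1/3 = −2 stops.

2 stops darker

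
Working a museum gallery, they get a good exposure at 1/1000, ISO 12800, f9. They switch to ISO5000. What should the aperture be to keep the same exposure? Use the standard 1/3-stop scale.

ISO: 12800 → 10000 → 8000 → 6400 → 5000 — 1 1/3 stops dropped (darker).
Need 1 1/3 stops brighter from the aperture: f/9 → f/8 → f/7.1 → f/6.3 → f/5.6.

f/5.6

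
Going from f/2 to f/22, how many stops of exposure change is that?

f/2 → f/2.8 → f/4 → f/5.6 → f/8 → f/11 → f/16 → f/22 — count the steps: 7 stops.

7 stops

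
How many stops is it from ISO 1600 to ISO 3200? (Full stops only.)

1600 → 3200 — count the steps: 1 stop.

1 stop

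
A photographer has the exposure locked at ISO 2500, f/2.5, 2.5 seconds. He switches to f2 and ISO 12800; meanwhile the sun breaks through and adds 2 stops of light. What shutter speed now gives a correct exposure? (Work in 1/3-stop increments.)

1/13s

Scene light: 2 stops brighter.
Aperture: f/2.5 → f/2.2 → f/2 — 2/3 stop opened up (brighter).
ISO: 2500 → 3200 → 4000 → 5000 → 6400 → 8000 → 10000 → 12800 — 2 1/3 stops higher (brighter).
Net so far: 5 stops brighter. Shutter speed: 2.5 → 2 → 1.6 → 1.3 → 1 → 0.8 → 0.6 → 0.5 → 0.4 → 0.3 → 1/4 → 1/5 → 1/6 → 1/8 → 1/10 → 1/13.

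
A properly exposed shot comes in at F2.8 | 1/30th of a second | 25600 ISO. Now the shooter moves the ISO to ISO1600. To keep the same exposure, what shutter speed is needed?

ISO: 25600 → 12800 → 6400 → 3200 → 1600 — 4 stops dropped (darker).
Need 4 stops brighter from the shutter speed: 1/30 → 1/15 → 1/8 → 1/4 → 1/2.

1/2s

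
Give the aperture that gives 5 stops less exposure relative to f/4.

Aperture: f/4 → f/5.6 → f/8 → f/11 → f/16 → f/22 — 5 stops narrower (darker).

f/22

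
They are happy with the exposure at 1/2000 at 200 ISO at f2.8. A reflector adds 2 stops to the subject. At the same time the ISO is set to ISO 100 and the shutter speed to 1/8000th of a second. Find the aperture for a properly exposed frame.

Scene light: 2 stops brighter.
ISO: 200 → 100 — 1 stop lower (darker).
Shutter speed: 1/2000 → 1/4000 → 1/8000 — 2 stops faster (darker).
Net so far: 1 stop darker. Aperture: f/2.8 → f/2.

f/2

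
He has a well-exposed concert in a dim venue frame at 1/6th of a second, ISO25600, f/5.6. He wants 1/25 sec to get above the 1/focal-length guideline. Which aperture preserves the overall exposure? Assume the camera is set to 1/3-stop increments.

Shutter speed: 1/6 → 1/8 → 1/10 → 1/13 → 1/15 → 1/20 → 1/25 — 2 stops shorter (darker).
Need 2 stops brighter from the aperture: f/5.6 → f/5 → f/4.5 → f/4 → f/3.5 → f/3.2 → f/2.8.

f/2.8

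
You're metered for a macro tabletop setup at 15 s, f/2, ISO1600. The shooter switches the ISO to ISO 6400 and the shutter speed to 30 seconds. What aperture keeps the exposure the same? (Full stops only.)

ISO: 1600 → 3200 → 6400 — 2 stops higher (brighter).
Shutter speed: 15 → 30 — 1 stop slower (brighter).
Net change so far: 3 stops brighter. Offset with the aperture: f/2 → f/2.8 → f/4 → f/5.6.

f/5.6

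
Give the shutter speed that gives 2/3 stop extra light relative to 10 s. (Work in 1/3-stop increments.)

Shutter speed: 10 → 13 → 15 — 2/3 stop slower (brighter).

15 s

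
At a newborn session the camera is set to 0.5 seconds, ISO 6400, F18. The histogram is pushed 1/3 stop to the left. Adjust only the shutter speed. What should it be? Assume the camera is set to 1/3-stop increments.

0.6 s

Underexposed by 1/3 stop → need 1/3 stop brighter.
Shutter speed: 0.5 → 0.6.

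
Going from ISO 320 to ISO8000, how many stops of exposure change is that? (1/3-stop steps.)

320 → 400 → 500 → 640 → 800 → 1000 → 1250 → 1600 → 2000 → 2500 → 3200 → 4000 → 5000 → 6400 → 8000 — count the steps: 14 third-stops = 4 2/3 stops.

4 2/3 stops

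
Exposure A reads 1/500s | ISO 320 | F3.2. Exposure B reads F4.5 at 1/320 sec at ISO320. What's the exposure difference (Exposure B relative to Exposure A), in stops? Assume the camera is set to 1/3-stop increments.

Aperture: f/3.2 → f/3.5 → f/4 → f/4.5 — 1 stop narrower (darker).
Shutter speed: 1/500 → 1/400 → 1/320 — 2/3 stop slower (brighter).
ISO: unchanged.
Net: −1 +2/3 = −1/3 stops.

1/3 stop darker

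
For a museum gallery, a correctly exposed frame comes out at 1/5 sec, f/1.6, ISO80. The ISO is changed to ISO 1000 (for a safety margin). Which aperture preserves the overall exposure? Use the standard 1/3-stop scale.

ISO: 80 → 100 → 125 → 160 → 200 → 250 → 320 → 400 → 500 → 640 → 800 → 1000 — 3 2/3 stops higher (brighter).
Need 3 2/3 stops darker from the aperture: f/1.6 → f/1.8 → f/2 → f/2.2 → f/2.5 → f/2.8 → f/3.2 → f/3.5 → f/4 → f/4.5 → f/5 → f/5.6.

f/5.6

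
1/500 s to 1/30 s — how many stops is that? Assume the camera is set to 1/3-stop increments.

1/500 → 1/400 → 1/320 → 1/250 → 1/200 → 1/160 → 1/125 → 1/100 → 1/80 → 1/60 → 1/50 → 1/40 → 1/30 — count the steps: 12 third-stops = 4 stops.

4 stops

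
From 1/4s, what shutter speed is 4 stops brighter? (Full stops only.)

Shutter speed: 1/4 → 1/2 → 1 → 2 → 4 — 4 stops slower (brighter).

4 s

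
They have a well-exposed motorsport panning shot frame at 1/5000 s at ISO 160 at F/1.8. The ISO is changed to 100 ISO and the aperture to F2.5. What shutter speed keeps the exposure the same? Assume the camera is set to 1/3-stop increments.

ISO: 160 → 125 → 100 — 2/3 stop dropped (darker).
Aperture: f/1.8 → f/2 → f/2.2 → f/2.5 — 1 stop narrower (darker).
Net change so far: 1 2/3 stops darker. Offset with the shutter speed: 1/5000 → 1/4000 → 1/3200 → 1/2500 → 1/2000 → 1/1600.

1/1600s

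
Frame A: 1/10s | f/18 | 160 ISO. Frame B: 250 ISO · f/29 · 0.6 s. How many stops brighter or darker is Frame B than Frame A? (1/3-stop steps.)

2 stops brighter

Aperture: f/18 → f/20 → f/22 → f/25 → f/29 — 1 1/3 stops smaller aperture (darker).
Shutter speed: 1/10 → 1/8 → 1/6 → 1/5 → 1/4 → 0.3 → 0.4 → 0.5 → 0.6 — 2 2/3 stops longer (brighter).
ISO: 160 → 200 → 250 — 2/3 stop raised (brighter).
Net: −1 1/3 +2 2/3 +2/3 = +2 stops.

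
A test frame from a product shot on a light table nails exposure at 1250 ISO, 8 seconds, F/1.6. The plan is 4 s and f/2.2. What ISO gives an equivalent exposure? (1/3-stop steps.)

ISO 5000

Shutter speed: 8 → 6 → 5 → 4 — 1 stop faster (darker).
Aperture: f/1.6 → f/1.8 → f/2 → f/2.2 — 1 stop narrower (darker).
Net change so far: 2 stops darker. Offset with the ISO: 1250 → 1600 → 2000 → 2500 → 3200 → 4000 → 5000.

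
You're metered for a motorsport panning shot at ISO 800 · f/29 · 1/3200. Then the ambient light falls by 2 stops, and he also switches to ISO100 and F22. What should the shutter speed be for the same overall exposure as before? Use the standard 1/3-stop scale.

1/160s

Scene light: 2 stops darker.
ISO: 800 → 640 → 500 → 400 → 320 → 250 → 200 → 160 → 125 → 100 — 3 stops dropped (darker).
Aperture: f/29 → f/25 → f/22 — 2/3 stop opened up (brighter).
Net so far: 4 1/3 stops darker. Shutter speed: 1/3200 → 1/2500 → 1/2000 → 1/1600 → 1/1250 → 1/1000 → 1/800 → 1/640 → 1/500 → 1/400 → 1/320 → 1/250 → 1/200 → 1/160.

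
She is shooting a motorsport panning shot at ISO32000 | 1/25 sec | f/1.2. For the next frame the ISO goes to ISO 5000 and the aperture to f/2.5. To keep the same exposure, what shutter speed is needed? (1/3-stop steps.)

ISO: 32000 → 25600 → 20000 → 16000 → 12800 → 10000 → 8000 → 6400 → 5000 — 2 2/3 stops lower (darker).
Aperture: f/1.2 → f/1.4 → f/1.6 → f/1.8 → f/2 → f/2.2 → f/2.5 — 2 stops stopped down (darker).
Net change so far: 4 2/3 stops darker. Offset with the shutter speed: 1/25 → 1/20 → 1/15 → 1/13 → 1/10 → 1/8 → 1/6 → 1/5 → 1/4 → 0.3 → 0.4 → 0.5 → 0.6 → 0.8 → 1.

1 s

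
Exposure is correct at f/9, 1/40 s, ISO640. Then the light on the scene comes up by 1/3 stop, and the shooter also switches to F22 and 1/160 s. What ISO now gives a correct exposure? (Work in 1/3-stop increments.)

ISO 12800

Scene light: 1/3 stop brighter.
Aperture: f/9 → f/10 → f/11 → f/13 → f/14 → f/16 → f/18 → f/20 → f/22 — 2 2/3 stops stopped down (darker).
Shutter speed: 1/40 → 1/50 → 1/60 → 1/80 → 1/100 → 1/125 → 1/160 — 2 stops shorter (darker).
Net so far: 4 1/3 stops darker. ISO: 640 → 800 → 1000 → 1250 → 1600 → 2000 → 2500 → 3200 → 4000 → 5000 → 6400 → 8000 → 10000 → 12800.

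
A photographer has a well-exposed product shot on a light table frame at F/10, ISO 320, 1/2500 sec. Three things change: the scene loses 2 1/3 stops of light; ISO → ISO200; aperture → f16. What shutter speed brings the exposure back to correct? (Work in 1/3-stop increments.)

1/125s

Scene light: 2 1/3 stops darker.
ISO: 320 → 250 → 200 — 2/3 stop dropped (darker).
Aperture: f/10 → f/11 → f/13 → f/14 → f/16 — 1 1/3 stops narrower (darker).
Net so far: 4 1/3 stops darker. Shutter speed: 1/2500 → 1/2000 → 1/1600 → 1/1250 → 1/1000 → 1/800 → 1/640 → 1/500 → 1/400 → 1/320 → 1/250 → 1/200 → 1/160 → 1/125.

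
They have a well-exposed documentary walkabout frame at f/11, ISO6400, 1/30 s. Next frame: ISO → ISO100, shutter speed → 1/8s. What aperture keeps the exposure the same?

f/2.8

ISO: 6400 → 3200 → 1600 → 800 → 400 → 200 → 100 — 6 stops lower (darker).
Shutter speed: 1/30 → 1/15 → 1/8 — 2 stops longer (brighter).
Net change so far: 4 stops darker. Offset with the aperture: f/11 → f/8 → f/5.6 → f/4 → f/2.8.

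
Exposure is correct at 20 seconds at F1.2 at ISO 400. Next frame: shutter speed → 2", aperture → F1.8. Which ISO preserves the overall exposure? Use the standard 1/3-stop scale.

Shutter speed: 20 → 15 → 13 → 10 → 8 → 6 → 5 → 4 → 3.2 → 2.5 → 2 — 3 1/3 stops shorter (darker).
Aperture: f/1.2 → f/1.4 → f/1.6 → f/1.8 — 1 stop stopped down (darker).
Net change so far: 4 1/3 stops darker. Offset with the ISO: 400 → 500 → 640 → 800 → 1000 → 1250 → 1600 → 2000 → 2500 → 3200 → 4000 → 5000 → 6400 → 8000.

ISO 8000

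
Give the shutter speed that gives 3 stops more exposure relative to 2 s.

Shutter speed: 2 → 4 → 8 → 15 — 3 stops longer (brighter).

15 s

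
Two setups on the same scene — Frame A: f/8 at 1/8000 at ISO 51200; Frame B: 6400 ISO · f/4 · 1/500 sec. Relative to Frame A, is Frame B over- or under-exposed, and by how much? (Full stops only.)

Aperture: f/8 → f/5.6 → f/4 — 2 stops opened up (brighter).
Shutter speed: 1/8000 → 1/4000 → 1/2000 → 1/1000 → 1/500 — 4 stops slower (brighter).
ISO: 51200 → 25600 → 12800 → 6400 — 3 stops lower (darker).
Net: +2 +4 −3 = +3 stops.

3 stops brighter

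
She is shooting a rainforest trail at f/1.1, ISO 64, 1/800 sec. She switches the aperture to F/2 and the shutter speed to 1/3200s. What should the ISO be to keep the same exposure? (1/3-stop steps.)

ISO 800

Aperture: f/1.1 → f/1.2 → f/1.4 → f/1.6 → f/1.8 → f/2 — 1 2/3 stops narrower (darker).
Shutter speed: 1/800 → 1/1000 → 1/1250 → 1/1600 → 1/2000 → 1/2500 → 1/3200 — 2 stops shorter (darker).
Net change so far: 3 2/3 stops darker. Offset with the ISO: 64 → 80 → 100 → 125 → 160 → 200 → 250 → 320 → 400 → 500 → 640 → 800.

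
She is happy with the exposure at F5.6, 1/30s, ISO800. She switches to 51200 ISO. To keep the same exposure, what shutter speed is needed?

ISO: 800 → 1600 → 3200 → 6400 → 12800 → 25600 → 51200 — 6 stops raised (brighter).
Need 6 stops darker from the shutter speed: 1/30 → 1/60 → 1/125 → 1/250 → 1/500 → 1/1000 → 1/2000.

1/2000s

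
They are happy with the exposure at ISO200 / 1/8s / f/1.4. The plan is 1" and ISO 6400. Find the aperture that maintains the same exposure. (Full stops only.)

f/22

Shutter speed: 1/8 → 1/4 → 1/2 → 1 — 3 stops slower (brighter).
ISO: 200 → 400 → 800 → 1600 → 3200 → 6400 — 5 stops raised (brighter).
Net change so far: 8 stops brighter. Offset with the aperture: f/1.4 → f/2 → f/2.8 → f/4 → f/5.6 → f/8 → f/11 → f/16 → f/22.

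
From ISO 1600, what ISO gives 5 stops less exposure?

ISO: 1600 → 800 → 400 → 200 → 100 → 50 — 5 stops dropped (darker).

ISO 50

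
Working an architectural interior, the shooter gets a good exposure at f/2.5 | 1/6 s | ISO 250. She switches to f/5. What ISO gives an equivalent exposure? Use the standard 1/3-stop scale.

ISO 1000

Aperture: f/2.5 → f/2.8 → f/3.2 → f/3.5 → f/4 → f/4.5 → f/5 — 2 stops stopped down (darker).
Need 2 stops brighter from the ISO: 250 → 320 → 400 → 500 → 640 → 800 → 1000.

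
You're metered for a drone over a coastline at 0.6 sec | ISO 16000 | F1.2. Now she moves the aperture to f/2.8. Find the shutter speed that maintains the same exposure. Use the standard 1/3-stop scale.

Aperture: f/1.2 → f/1.4 → f/1.6 → f/1.8 → f/2 → f/2.2 → f/2.5 → f/2.8 — 2 1/3 stops narrower (darker).
Need 2 1/3 stops brighter from the shutter speed: 0.6 → 0.8 → 1 → 1.3 → 1.6 → 2 → 2.5 → 3.2.

3.2 s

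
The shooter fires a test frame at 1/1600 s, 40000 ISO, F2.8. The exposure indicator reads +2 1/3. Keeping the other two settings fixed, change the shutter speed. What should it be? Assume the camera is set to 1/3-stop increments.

Overexposed by 2 1/3 stops → need 2 1/3 stops darker.
Shutter speed: 1/1600 → 1/2000 → 1/2500 → 1/3200 → 1/4000 → 1/5000 → 1/6400 → 1/8000.

1/8000s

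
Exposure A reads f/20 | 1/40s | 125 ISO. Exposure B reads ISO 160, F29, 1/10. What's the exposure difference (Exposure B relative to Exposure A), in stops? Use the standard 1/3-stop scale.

Aperture: f/20 → f/22 → f/25 → f/29 — 1 stop narrower (darker).
Shutter speed: 1/40 → 1/30 → 1/25 → 1/20 → 1/15 → 1/13 → 1/10 — 2 stops longer (brighter).
ISO: 125 → 160 — 1/3 stop raised (brighter).
Net: −1 +2 +1/3 = +1 1/3 stops.

1 1/3 stops brighter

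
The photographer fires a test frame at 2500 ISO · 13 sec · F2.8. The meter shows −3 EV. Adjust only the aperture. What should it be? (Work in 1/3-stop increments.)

Underexposed by 3 stops → need 3 stops brighter.
Aperture: f/2.8 → f/2.5 → f/2.2 → f/2 → f/1.8 → f/1.6 → f/1.4 → f/1.2 → f/1.1 → f/1.0.

f/1.0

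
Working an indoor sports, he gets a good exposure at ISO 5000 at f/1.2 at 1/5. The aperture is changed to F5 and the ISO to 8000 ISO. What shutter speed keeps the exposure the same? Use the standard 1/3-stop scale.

Aperture: f/1.2 → f/1.4 → f/1.6 → f/1.8 → f/2 → f/2.2 → f/2.5 → f/2.8 → f/3.2 → f/3.5 → f/4 → f/4.5 → f/5 — 4 stops smaller aperture (darker).
ISO: 5000 → 6400 → 8000 — 2/3 stop higher (brighter).
Net change so far: 3 1/3 stops darker. Offset with the shutter speed: 1/5 → 1/4 → 0.3 → 0.4 → 0.5 → 0.6 → 0.8 → 1 → 1.3 → 1.6 → 2.

2 s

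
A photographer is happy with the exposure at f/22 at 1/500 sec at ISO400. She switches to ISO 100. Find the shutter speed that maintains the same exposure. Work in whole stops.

ISO: 400 → 200 → 100 — 2 stops dropped (darker).
Need 2 stops brighter from the shutter speed: 1/500 → 1/250 → 1/125.

1/125s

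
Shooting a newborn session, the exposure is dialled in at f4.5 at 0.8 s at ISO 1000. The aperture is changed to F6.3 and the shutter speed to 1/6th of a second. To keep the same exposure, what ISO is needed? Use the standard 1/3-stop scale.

Aperture: f/4.5 → f/5 → f/5.6 → f/6.3 — 1 stop smaller aperture (darker).
Shutter speed: 0.8 → 0.6 → 0.5 → 0.4 → 0.3 → 1/4 → 1/5 → 1/6 — 2 1/3 stops faster (darker).
Net change so far: 3 1/3 stops darker. Offset with the ISO: 1000 → 1250 → 1600 → 2000 → 2500 → 3200 → 4000 → 5000 → 6400 → 8000 → 10000.

ISO 10000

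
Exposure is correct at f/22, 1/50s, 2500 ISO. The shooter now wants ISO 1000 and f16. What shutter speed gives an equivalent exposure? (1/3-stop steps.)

ISO: 2500 → 2000 → 1600 → 1250 → 1000 — 1 1/3 stops lower (darker).
Aperture: f/22 → f/20 → f/18 → f/16 — 1 stop opened up (brighter).
Net change so far: 1/3 stop darker. Offset with the shutter speed: 1/50 → 1/40.

1/40s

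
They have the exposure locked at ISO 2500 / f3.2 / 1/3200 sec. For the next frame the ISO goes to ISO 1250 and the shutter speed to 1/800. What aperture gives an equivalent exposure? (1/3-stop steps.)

ISO: 2500 → 2000 → 1600 → 1250 — 1 stop lower (darker).
Shutter speed: 1/3200 → 1/2500 → 1/2000 → 1/1600 → 1/1250 → 1/1000 → 1/800 — 2 stops slower (brighter).
Net change so far: 1 stop brighter. Offset with the aperture: f/3.2 → f/3.5 → f/4 → f/4.5.

f/4.5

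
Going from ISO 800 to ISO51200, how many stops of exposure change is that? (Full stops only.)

800 → 1600 → 3200 → 6400 → 12800 → 25600 → 51200 — count the steps: 6 stops.

6 stops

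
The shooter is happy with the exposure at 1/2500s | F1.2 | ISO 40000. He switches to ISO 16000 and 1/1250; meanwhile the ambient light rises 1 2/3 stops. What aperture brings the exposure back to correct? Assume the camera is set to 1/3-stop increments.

f/2

Scene light: 1 2/3 stops brighter.
ISO: 40000 → 32000 → 25600 → 20000 → 16000 — 1 1/3 stops lower (darker).
Shutter speed: 1/2500 → 1/2000 → 1/1600 → 1/1250 — 1 stop slower (brighter).
Net so far: 1 1/3 stops brighter. Aperture: f/1.2 → f/1.4 → f/1.6 → f/1.8 → f/2.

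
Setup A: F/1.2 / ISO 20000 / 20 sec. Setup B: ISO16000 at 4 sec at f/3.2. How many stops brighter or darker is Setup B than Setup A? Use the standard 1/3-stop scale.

Aperture: f/1.2 → f/1.4 → f/1.6 → f/1.8 → f/2 → f/2.2 → f/2.5 → f/2.8 → f/3.2 — 2 2/3 stops stopped down (darker).
Shutter speed: 20 → 15 → 13 → 10 → 8 → 6 → 5 → 4 — 2 1/3 stops shorter (darker).
ISO: 20000 → 16000 — 1/3 stop dropped (darker).
Net: −2 2/3 −2 1/3 −1/3 = −5 1/3 stops.

5 1/3 stops darker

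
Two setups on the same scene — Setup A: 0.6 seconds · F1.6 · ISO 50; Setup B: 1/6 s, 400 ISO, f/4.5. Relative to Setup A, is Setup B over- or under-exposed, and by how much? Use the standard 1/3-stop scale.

Aperture: f/1.6 → f/1.8 → f/2 → f/2.2 → f/2.5 → f/2.8 → f/3.2 → f/3.5 → f/4 → f/4.5 — 3 stops stopped down (darker).
Shutter speed: 0.6 → 0.5 → 0.4 → 0.3 → 1/4 → 1/5 → 1/6 — 2 stops faster (darker).
ISO: 50 → 64 → 80 → 100 → 125 → 160 → 200 → 250 → 320 → 400 — 3 stops higher (brighter).
Net: −3 −2 +3 = −2 stops.

2 stops darker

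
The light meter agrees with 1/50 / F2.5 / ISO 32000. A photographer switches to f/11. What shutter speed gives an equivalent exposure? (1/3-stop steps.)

Aperture: f/2.5 → f/2.8 → f/3.2 → f/3.5 → f/4 → f/4.5 → f/5 → f/5.6 → f/6.3 → f/7.1 → f/8 → f/9 → f/10 → f/11 — 4 1/3 stops stopped down (darker).
Need 4 1/3 stops brighter from the shutter speed: 1/50 → 1/40 → 1/30 → 1/25 → 1/20 → 1/15 → 1/13 → 1/10 → 1/8 → 1/6 → 1/5 → 1/4 → 0.3 → 0.4.

0.4 s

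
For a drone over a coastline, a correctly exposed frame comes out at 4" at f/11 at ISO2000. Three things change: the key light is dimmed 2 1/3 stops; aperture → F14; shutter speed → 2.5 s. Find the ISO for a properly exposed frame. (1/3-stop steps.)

Scene light: 2 1/3 stops darker.
Aperture: f/11 → f/13 → f/14 — 2/3 stop stopped down (darker).
Shutter speed: 4 → 3.2 → 2.5 — 2/3 stop faster (darker).
Net so far: 3 2/3 stops darker. ISO: 2000 → 2500 → 3200 → 4000 → 5000 → 6400 → 8000 → 10000 → 12800 → 16000 → 20000 → 25600.

ISO 25600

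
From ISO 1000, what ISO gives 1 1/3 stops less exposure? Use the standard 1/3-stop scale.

ISO: 1000 → 800 → 640 → 500 → 400 — 1 1/3 stops lower (darker).

ISO 400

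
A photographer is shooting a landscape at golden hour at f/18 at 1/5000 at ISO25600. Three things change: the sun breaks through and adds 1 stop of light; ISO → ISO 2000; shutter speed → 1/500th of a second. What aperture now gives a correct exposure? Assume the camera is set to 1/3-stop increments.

f/22

Scene light: 1 stop brighter.
ISO: 25600 → 20000 → 16000 → 12800 → 10000 → 8000 → 6400 → 5000 → 4000 → 3200 → 2500 → 2000 — 3 2/3 stops lower (darker).
Shutter speed: 1/5000 → 1/4000 → 1/3200 → 1/2500 → 1/2000 → 1/1600 → 1/1250 → 1/1000 → 1/800 → 1/640 → 1/500 — 3 1/3 stops slower (brighter).
Net so far: 2/3 stop brighter. Aperture: f/18 → f/20 → f/22.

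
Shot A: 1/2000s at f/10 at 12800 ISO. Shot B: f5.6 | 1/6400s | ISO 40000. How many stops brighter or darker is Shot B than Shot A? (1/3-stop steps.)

Aperture: f/10 → f/9 → f/8 → f/7.1 → f/6.3 → f/5.6 — 1 2/3 stops opened up (brighter).
Shutter speed: 1/2000 → 1/2500 → 1/3200 → 1/4000 → 1/5000 → 1/6400 — 1 2/3 stops faster (darker).
ISO: 12800 → 16000 → 20000 → 25600 → 32000 → 40000 — 1 2/3 stops higher (brighter).
Net: +1 2/3 −1 2/3 +1 2/3 = +1 2/3 stops.

1 2/3 stops brighter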